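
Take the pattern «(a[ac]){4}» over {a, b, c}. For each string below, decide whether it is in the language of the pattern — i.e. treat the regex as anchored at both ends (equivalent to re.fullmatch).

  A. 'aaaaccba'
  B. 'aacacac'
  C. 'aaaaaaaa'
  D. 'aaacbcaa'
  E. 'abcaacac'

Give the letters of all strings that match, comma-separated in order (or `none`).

A → no match
B → no match
C → match
D → no match
E → no match

C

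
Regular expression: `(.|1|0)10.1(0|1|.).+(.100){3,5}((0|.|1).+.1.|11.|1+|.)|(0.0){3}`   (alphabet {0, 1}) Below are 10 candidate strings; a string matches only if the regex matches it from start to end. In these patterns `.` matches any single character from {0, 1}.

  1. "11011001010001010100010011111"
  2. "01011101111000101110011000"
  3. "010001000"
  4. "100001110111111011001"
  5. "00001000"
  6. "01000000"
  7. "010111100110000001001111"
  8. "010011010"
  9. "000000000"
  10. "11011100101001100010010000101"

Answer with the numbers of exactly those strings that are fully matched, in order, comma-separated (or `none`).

9

1 → no match
2 → no match
3 → no match
4 → no match
5 → no match
6 → no match
7 → no match
8 → no match
9 → match
10 → no match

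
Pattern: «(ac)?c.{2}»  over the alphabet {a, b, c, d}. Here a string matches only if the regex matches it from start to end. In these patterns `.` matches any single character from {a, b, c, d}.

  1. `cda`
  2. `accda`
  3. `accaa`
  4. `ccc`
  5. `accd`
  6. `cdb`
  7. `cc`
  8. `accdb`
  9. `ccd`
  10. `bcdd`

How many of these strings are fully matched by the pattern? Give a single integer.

1 → match
2 → match
3 → match
4 → match
5 → no match
6 → match
7 → no match
8 → match
9 → match
10 → no match
Total matched: 7

7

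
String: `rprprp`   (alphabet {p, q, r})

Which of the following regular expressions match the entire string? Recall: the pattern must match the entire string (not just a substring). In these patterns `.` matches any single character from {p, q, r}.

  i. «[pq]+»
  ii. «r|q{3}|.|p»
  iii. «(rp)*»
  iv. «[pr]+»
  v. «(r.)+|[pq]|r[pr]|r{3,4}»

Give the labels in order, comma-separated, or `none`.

i → no match
ii → no match
iii → match
iv → match
v → match

iii, iv, v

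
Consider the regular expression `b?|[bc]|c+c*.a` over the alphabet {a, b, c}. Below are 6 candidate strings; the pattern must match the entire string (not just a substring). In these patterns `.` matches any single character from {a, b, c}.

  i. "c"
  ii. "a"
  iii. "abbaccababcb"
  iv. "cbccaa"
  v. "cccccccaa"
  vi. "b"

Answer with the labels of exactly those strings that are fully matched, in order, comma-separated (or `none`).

i, v, vi

i → match
ii → no match
iii → no match
iv → no match
v → match
vi → match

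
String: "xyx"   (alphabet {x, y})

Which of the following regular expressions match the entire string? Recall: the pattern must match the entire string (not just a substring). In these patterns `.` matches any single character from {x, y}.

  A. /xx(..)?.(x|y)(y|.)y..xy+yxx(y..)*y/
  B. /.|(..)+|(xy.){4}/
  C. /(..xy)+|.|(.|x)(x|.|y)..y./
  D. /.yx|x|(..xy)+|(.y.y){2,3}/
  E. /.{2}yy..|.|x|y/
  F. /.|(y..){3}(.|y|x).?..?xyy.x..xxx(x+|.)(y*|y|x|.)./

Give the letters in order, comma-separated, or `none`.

D

A → no match — must start with "xx"
B → no match
C → no match
D → match
E → no match
F → no match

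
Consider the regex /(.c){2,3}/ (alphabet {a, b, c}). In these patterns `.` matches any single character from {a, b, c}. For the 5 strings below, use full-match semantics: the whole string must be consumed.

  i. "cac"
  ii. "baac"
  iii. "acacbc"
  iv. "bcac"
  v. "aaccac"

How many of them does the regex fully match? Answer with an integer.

2

i → no match
ii → no match
iii → match
iv → match
v → no match
Total matched: 2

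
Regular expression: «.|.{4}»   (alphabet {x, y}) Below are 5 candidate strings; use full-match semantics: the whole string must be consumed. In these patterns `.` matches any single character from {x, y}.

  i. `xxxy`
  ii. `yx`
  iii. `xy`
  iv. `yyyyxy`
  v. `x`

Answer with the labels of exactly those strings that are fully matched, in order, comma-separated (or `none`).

i, v

i → match
ii → no match
iii → no match
iv → no match
v → match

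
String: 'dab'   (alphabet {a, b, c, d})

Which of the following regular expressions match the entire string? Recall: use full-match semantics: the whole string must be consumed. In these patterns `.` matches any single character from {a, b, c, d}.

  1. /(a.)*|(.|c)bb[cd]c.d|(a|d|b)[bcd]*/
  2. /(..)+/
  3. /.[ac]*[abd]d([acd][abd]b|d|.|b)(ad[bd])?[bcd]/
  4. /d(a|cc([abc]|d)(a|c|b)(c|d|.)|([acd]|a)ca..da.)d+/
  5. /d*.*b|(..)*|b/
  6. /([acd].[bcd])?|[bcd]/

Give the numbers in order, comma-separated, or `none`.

5, 6

1 → no match
2 → no match
3 → no match
4 → no match — must end with 'd'
5 → match
6 → match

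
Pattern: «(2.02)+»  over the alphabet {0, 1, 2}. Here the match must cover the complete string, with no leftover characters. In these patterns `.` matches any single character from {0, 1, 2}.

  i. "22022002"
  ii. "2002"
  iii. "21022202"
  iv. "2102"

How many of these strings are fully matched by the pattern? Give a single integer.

4

i. "22022002" → match
ii. "2002" → match
iii. "21022202" → match
iv. "2102" → match
Total matched: 4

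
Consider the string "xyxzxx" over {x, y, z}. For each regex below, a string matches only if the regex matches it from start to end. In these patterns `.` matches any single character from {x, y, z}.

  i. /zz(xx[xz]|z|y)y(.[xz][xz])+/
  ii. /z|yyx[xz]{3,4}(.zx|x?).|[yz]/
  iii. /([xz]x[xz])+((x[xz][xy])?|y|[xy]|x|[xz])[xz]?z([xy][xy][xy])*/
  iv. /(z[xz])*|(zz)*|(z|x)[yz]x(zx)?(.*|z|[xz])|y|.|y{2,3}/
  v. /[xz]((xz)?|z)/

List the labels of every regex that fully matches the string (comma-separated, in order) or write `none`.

i → no match — must start with "zz"
ii → no match
iii → no match
iv → match
v → no match

iv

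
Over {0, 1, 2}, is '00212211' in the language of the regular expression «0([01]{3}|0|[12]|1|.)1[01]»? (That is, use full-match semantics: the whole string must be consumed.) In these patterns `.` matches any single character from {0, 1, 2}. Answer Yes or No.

No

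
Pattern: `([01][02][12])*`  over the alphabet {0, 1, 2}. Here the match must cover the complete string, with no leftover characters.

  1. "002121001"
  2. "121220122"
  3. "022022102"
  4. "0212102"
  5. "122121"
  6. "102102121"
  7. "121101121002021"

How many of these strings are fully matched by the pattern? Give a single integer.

5

1 → match
2 → no match
3 → match
4 → no match
5 → match
6 → match
7 → match
Total matched: 5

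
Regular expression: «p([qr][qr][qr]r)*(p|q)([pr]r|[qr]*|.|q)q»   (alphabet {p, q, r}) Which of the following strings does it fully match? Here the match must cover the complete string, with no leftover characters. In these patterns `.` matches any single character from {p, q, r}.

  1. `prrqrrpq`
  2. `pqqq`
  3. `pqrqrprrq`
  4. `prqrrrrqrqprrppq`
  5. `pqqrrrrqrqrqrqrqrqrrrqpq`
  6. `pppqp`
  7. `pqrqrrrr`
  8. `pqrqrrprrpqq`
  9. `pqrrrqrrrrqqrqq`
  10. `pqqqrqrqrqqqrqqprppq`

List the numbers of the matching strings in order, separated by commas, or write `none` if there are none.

2, 3, 5, 9

1 → no match
2 → match
3 → match
4 → no match
5 → match
6 → no match — must end with `q`
7 → no match — must end with `q`
8 → no match
9 → match
10 → no match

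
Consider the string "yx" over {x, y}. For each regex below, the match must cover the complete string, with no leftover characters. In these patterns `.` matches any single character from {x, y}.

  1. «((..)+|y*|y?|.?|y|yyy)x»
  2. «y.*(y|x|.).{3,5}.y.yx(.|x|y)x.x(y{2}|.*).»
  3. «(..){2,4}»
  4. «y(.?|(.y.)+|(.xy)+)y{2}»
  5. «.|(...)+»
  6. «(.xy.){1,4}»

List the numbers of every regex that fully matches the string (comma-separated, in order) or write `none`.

1

1 → match
2 → no match
3 → no match
4 → no match — must end with "y"
5 → no match
6 → no match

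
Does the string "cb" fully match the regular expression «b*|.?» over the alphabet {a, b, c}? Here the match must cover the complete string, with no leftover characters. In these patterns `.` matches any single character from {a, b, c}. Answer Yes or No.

No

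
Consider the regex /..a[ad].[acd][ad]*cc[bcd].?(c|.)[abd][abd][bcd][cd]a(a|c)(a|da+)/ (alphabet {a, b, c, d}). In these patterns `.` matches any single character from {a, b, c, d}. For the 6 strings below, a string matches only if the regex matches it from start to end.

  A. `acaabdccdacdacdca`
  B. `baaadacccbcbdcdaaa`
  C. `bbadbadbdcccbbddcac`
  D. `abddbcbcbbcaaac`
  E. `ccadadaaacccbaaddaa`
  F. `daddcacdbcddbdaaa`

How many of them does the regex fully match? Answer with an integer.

1

A → no match
B → match
C → no match — must end with `a`
D → no match — must end with `a`
E → no match
F → no match
Total matched: 1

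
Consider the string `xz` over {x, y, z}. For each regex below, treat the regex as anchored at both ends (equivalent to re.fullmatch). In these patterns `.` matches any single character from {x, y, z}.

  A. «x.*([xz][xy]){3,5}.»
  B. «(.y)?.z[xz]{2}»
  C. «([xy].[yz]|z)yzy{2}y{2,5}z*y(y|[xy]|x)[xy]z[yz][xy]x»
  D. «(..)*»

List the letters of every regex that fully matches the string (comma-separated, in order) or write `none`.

A → no match
B → no match
C → no match — must end with `x`
D → match

D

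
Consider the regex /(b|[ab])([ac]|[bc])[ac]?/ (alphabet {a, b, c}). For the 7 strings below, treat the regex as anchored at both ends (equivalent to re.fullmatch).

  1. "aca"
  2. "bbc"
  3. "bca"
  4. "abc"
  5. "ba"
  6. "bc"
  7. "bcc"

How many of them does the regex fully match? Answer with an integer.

7

1 → match
2 → match
3 → match
4 → match
5 → match
6 → match
7 → match
Total matched: 7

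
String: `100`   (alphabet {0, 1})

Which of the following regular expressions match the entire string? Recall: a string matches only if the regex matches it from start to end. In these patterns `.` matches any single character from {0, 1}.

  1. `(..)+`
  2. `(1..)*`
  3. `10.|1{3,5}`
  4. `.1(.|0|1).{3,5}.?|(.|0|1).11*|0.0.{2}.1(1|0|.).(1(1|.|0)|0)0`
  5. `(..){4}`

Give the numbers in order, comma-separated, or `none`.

1 → no match
2 → match
3 → match
4 → no match
5 → no match

2, 3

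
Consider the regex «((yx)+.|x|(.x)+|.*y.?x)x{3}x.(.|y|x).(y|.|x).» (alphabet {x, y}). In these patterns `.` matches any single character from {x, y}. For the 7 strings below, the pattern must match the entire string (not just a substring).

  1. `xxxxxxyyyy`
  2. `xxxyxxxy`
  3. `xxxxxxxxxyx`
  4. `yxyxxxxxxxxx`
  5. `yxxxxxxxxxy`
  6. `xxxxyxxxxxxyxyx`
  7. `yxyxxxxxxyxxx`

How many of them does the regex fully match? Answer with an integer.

1 → match
2 → no match
3 → match
4 → match
5 → match
6 → match
7 → match
Total matched: 6

6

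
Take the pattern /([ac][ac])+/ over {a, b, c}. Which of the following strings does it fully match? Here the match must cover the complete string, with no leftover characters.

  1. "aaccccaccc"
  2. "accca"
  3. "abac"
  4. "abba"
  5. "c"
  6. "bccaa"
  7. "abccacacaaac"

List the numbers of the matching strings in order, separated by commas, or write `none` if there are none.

1 → match
2 → no match
3 → no match
4 → no match
5 → no match
6 → no match
7 → no match

1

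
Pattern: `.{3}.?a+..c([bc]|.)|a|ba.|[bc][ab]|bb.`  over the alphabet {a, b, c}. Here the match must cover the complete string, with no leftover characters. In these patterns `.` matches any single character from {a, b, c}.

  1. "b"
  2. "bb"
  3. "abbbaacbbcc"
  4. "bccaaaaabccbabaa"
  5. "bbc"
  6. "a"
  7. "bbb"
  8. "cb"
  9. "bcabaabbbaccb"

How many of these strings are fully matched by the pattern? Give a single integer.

5

1 → no match
2 → match
3 → no match
4 → no match
5 → match
6 → match
7 → match
8 → match
9 → no match
Total matched: 5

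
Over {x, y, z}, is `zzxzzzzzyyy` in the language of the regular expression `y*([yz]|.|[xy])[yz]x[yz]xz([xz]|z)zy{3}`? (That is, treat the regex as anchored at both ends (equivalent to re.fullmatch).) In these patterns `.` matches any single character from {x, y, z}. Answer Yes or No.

No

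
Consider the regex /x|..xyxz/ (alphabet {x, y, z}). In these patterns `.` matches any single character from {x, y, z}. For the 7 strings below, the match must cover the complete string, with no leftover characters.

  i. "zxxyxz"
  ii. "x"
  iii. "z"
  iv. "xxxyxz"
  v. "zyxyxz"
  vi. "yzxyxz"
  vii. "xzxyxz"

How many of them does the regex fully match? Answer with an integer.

i → match
ii → match
iii → no match
iv → match
v → match
vi → match
vii → match
Total matched: 6

6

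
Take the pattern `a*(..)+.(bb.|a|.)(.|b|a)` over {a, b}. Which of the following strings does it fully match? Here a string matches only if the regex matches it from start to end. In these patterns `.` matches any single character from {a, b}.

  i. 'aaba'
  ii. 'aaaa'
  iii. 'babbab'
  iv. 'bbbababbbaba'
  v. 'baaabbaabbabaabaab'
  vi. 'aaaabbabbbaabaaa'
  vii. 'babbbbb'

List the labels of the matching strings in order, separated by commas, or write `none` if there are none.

i. 'aaba' → no match
ii. 'aaaa' → no match
iii. 'babbab' → no match
iv. 'bbbababbbaba' → no match
v → no match
vi → match
vii. 'babbbbb' → match

vi, vii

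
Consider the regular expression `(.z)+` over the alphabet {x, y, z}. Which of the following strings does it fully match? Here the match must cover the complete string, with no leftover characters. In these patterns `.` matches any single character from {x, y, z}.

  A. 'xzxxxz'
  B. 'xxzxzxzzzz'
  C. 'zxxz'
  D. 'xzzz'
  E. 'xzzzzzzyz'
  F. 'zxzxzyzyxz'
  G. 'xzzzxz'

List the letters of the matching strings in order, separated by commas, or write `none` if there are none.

D, G

A → no match
B → no match
C → no match
D → match
E → no match
F → no match
G → match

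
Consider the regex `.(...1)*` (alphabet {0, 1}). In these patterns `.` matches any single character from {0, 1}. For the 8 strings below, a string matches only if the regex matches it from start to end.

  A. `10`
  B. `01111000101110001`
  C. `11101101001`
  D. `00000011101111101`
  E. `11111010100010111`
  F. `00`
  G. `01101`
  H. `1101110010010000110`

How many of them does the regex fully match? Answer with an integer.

3

A. `10` → no match
B → match
C. `11101101001` → no match
D → no match
E → match
F. `00` → no match
G. `01101` → match
H → no match
Total matched: 3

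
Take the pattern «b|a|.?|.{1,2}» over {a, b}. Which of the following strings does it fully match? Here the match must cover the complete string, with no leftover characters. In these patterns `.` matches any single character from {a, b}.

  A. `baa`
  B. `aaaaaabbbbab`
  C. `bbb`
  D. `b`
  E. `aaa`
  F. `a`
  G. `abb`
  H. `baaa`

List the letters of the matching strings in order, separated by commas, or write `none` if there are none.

A → no match
B → no match
C → no match
D → match
E → no match
F → match
G → no match
H → no match

D, F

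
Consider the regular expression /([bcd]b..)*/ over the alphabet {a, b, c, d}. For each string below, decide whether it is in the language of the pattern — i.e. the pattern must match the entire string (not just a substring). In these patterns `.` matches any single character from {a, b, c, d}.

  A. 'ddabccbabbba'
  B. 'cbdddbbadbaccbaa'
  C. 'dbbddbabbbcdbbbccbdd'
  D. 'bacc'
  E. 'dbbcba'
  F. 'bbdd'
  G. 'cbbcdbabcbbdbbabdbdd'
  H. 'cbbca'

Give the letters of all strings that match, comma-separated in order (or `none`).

B, C, F, G

A → no match
B → match
C → match
D → no match
E → no match
F → match
G → match
H → no match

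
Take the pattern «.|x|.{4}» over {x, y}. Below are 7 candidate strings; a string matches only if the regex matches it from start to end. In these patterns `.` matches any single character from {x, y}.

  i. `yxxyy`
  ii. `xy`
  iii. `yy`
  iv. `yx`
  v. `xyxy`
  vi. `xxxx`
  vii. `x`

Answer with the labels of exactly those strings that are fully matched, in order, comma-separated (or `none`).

i. `yxxyy` → no match
ii. `xy` → no match
iii. `yy` → no match
iv. `yx` → no match
v. `xyxy` → match
vi. `xxxx` → match
vii. `x` → match

v, vi, vii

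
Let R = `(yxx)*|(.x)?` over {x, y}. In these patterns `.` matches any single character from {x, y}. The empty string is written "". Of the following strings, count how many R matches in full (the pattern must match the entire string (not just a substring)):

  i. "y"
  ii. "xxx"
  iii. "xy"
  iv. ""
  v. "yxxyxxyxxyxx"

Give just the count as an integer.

i. "y" → no match
ii. "xxx" → no match
iii. "xy" → no match
iv. "" → match
v. "yxxyxxyxxyxx" → match
Total matched: 2

2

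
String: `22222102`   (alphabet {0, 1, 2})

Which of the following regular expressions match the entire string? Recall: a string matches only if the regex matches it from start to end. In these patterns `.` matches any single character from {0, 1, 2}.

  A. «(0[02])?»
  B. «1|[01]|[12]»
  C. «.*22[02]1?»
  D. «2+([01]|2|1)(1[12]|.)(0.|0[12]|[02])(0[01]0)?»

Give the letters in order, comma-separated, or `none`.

D

A → no match
B → no match
C → no match
D → match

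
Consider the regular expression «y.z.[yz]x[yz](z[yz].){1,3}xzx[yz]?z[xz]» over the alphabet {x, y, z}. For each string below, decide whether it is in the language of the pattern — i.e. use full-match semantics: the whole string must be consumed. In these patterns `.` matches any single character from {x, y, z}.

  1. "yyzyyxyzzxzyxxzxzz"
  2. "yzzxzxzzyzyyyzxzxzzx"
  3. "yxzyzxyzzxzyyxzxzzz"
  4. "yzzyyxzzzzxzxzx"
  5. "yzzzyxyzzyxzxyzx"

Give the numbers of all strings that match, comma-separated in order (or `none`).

1 → match
2 → no match
3 → match
4 → match
5 → match

1, 3, 4, 5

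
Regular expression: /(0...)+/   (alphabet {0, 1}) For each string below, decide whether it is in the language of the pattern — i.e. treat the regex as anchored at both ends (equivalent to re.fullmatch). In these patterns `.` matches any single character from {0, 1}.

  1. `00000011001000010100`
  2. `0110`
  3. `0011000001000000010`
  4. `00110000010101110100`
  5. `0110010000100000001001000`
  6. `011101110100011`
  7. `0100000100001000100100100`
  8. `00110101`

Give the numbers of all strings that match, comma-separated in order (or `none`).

1, 2, 4, 8

1 → match
2. `0110` → match
3 → no match
4 → match
5 → no match
6 → no match
7 → no match
8. `00110101` → match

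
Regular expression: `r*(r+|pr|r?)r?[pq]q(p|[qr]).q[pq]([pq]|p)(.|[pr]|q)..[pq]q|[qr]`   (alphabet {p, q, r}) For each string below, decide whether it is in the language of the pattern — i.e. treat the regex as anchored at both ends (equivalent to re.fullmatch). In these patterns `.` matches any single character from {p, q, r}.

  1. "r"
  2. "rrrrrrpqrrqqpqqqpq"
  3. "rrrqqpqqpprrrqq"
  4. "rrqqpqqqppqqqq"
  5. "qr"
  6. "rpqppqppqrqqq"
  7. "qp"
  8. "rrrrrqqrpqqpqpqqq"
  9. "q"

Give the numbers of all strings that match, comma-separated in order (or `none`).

1, 2, 3, 4, 6, 8, 9

1. "r" → match
2 → match
3 → match
4 → match
5. "qr" → no match
6 → match
7. "qp" → no match
8 → match
9. "q" → match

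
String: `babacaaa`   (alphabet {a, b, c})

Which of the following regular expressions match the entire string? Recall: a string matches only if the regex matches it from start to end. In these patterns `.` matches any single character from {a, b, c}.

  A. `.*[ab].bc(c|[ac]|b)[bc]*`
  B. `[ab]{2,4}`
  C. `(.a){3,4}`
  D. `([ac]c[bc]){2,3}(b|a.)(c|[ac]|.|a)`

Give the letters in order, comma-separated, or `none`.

A → no match
B → no match
C → match
D → no match

C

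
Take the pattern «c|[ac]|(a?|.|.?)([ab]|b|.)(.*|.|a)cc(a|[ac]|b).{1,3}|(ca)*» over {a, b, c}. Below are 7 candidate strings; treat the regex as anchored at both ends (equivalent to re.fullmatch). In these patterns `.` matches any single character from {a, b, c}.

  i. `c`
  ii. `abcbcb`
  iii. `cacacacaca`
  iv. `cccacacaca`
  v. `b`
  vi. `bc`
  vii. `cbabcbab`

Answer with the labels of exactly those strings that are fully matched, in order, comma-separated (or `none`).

i, iii

i → match
ii → no match
iii → match
iv → no match
v → no match
vi → no match
vii → no match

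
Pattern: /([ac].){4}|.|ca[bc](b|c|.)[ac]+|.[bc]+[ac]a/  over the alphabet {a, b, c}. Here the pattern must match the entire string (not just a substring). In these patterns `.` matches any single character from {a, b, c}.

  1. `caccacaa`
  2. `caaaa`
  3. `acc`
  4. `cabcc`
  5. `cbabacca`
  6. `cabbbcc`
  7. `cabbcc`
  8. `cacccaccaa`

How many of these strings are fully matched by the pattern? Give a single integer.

1 → match
2 → no match
3 → no match
4 → match
5 → match
6 → no match
7 → match
8 → match
Total matched: 5

5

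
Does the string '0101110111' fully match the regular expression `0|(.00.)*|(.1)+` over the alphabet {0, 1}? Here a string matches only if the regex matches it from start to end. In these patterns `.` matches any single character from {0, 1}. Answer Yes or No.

Yes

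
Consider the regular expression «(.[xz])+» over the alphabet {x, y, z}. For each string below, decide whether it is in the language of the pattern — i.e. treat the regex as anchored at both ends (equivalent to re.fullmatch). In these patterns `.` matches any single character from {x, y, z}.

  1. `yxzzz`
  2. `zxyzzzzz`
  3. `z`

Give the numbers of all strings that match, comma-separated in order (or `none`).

2

1 → no match
2 → match
3 → no match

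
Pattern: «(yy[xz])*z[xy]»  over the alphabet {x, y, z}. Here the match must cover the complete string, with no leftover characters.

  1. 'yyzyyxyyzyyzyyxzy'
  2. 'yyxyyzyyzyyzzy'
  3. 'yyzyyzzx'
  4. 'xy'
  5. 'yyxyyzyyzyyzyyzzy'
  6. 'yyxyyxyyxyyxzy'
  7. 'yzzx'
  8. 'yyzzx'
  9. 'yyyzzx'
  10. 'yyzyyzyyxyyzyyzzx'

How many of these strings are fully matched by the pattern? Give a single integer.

1 → match
2 → match
3. 'yyzyyzzx' → match
4. 'xy' → no match
5 → match
6 → match
7. 'yzzx' → no match
8. 'yyzzx' → match
9. 'yyyzzx' → no match
10 → match
Total matched: 7

7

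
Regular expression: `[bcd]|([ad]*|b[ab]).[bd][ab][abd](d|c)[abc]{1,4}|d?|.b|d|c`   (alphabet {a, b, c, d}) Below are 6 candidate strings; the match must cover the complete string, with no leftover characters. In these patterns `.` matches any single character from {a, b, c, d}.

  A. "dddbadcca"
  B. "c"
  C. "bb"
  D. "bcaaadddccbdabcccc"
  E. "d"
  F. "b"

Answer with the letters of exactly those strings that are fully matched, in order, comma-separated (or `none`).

A, B, C, E, F

A → match
B → match
C → match
D → no match
E → match
F → match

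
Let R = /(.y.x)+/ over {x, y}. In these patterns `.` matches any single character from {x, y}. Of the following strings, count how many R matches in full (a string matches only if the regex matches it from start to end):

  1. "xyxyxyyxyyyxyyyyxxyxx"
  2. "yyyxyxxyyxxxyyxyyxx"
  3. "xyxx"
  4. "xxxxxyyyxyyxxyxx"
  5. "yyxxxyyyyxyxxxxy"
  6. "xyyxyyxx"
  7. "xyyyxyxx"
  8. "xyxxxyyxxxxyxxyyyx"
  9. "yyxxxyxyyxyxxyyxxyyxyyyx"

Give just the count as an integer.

2

1 → no match
2 → no match
3 → match
4 → no match
5 → no match — must end with "x"
6 → match
7 → no match
8 → no match
9 → no match
Total matched: 2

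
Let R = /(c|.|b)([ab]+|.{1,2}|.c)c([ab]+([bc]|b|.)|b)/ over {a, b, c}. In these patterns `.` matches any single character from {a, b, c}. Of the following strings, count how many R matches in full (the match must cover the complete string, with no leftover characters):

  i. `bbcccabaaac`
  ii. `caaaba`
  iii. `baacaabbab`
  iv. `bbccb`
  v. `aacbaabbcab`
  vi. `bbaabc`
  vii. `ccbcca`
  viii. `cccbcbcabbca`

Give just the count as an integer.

2

i → no match
ii → no match
iii → match
iv → match
v → no match
vi → no match
vii → no match
viii → no match
Total matched: 2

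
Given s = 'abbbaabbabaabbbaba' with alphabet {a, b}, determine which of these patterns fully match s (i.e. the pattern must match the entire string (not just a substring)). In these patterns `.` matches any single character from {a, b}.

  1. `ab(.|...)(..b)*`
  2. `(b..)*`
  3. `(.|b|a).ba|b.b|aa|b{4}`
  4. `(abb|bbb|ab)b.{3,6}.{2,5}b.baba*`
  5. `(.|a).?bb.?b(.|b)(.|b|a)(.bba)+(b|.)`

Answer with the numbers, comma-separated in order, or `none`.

4

1 → no match
2 → no match
3 → no match
4 → match
5 → no match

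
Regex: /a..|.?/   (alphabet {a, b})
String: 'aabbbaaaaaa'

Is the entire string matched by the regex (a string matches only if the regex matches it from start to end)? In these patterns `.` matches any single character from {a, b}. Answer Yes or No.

No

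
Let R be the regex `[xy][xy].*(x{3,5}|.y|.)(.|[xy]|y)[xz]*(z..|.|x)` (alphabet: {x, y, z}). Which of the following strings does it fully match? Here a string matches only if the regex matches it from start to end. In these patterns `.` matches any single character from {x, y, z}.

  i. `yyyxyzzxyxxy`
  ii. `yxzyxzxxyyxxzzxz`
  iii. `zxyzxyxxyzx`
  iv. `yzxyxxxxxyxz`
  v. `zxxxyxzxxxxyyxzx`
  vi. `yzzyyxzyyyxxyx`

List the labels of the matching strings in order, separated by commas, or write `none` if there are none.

i. `yyyxyzzxyxxy` → match
ii → match
iii. `zxyzxyxxyzx` → no match
iv. `yzxyxxxxxyxz` → no match
v → no match
vi → no match

i, ii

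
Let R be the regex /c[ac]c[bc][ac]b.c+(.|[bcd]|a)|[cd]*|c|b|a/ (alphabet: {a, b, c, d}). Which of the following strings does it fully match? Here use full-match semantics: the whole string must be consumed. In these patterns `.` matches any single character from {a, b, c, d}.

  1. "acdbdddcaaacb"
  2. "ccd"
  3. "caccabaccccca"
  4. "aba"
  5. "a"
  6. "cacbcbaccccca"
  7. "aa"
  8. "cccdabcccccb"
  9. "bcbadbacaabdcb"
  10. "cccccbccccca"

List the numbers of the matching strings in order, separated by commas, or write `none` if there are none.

1 → no match
2. "ccd" → match
3 → match
4. "aba" → no match
5. "a" → match
6 → match
7. "aa" → no match
8. "cccdabcccccb" → no match
9 → no match
10. "cccccbccccca" → match

2, 3, 5, 6, 10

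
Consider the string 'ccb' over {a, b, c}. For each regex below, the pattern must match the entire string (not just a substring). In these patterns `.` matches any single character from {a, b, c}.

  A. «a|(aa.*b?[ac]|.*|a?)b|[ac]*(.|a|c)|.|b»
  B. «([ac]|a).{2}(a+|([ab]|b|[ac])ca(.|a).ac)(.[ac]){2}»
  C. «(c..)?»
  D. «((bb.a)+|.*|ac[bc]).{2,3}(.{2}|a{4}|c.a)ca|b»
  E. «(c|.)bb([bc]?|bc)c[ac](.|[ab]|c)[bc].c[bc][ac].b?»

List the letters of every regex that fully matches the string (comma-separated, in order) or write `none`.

A, C

A → match
B → no match
C → match
D → no match
E → no match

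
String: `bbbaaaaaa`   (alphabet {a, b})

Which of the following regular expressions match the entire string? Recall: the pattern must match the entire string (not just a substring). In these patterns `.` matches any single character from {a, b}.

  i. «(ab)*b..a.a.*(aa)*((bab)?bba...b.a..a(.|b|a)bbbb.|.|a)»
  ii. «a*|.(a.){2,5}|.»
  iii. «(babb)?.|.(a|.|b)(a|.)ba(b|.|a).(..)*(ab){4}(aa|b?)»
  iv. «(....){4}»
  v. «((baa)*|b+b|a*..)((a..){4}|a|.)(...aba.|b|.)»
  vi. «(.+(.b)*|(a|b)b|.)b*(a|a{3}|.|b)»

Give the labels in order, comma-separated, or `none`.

i → match
ii → no match
iii → no match
iv → no match
v → no match
vi → match

i, vi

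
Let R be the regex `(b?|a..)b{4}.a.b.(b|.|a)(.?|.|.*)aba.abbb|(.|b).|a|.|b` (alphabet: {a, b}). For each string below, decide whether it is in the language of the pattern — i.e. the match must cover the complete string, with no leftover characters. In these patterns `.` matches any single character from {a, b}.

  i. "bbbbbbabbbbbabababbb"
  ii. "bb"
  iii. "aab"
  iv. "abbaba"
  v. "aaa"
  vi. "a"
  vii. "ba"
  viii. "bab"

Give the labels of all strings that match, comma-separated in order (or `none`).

i → match
ii → match
iii → no match
iv → no match
v → no match
vi → match
vii → match
viii → no match

i, ii, vi, vii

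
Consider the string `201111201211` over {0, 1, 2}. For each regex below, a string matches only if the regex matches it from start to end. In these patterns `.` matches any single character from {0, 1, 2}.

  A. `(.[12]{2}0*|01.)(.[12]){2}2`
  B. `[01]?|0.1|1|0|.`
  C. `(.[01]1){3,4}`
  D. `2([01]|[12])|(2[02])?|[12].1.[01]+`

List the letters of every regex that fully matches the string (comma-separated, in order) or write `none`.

C

A → no match — must end with `2`
B → no match
C → match
D → no match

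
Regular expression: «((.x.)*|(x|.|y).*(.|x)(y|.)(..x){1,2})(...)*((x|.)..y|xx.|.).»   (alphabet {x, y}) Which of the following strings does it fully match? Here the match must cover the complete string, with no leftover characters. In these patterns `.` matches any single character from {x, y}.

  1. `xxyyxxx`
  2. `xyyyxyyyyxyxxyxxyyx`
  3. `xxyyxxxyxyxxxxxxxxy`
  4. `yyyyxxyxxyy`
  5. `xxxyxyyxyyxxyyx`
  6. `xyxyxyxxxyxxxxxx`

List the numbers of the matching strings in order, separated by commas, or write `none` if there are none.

1 → no match
2 → no match
3 → match
4 → match
5 → no match
6 → match

3, 4, 6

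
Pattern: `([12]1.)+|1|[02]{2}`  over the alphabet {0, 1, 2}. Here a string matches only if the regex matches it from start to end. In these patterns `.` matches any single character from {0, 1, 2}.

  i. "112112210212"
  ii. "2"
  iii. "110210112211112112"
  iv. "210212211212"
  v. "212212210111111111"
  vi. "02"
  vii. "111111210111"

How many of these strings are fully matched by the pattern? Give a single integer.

6

i → match
ii → no match
iii → match
iv → match
v → match
vi → match
vii → match
Total matched: 6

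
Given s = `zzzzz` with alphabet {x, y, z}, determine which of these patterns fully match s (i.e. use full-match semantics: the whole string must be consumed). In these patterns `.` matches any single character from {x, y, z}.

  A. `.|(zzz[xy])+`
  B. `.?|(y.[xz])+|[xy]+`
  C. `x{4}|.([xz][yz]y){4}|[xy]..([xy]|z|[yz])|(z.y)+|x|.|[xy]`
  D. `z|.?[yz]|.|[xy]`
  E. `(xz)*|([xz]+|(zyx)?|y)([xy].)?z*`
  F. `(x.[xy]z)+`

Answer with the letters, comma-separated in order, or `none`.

A → no match
B → no match
C → no match
D → no match
E → match
F → no match — must start with `x`

E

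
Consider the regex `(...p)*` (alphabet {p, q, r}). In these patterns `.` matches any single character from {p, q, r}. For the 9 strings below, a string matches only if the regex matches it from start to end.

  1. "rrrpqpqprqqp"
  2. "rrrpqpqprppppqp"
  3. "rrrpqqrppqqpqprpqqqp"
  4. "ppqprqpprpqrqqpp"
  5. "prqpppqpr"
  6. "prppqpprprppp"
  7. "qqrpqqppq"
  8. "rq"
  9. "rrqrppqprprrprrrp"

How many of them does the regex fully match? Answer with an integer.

2

1. "rrrpqpqprqqp" → match
2 → no match
3 → match
4 → no match
5. "prqpppqpr" → no match
6 → no match
7. "qqrpqqppq" → no match
8. "rq" → no match
9 → no match
Total matched: 2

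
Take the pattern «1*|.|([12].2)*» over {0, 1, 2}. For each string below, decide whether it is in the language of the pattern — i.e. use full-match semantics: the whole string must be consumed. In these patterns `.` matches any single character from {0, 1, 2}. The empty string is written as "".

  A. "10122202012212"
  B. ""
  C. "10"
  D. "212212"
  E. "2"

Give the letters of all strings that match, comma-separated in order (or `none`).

A → no match
B → match
C → no match
D → match
E → match

B, D, E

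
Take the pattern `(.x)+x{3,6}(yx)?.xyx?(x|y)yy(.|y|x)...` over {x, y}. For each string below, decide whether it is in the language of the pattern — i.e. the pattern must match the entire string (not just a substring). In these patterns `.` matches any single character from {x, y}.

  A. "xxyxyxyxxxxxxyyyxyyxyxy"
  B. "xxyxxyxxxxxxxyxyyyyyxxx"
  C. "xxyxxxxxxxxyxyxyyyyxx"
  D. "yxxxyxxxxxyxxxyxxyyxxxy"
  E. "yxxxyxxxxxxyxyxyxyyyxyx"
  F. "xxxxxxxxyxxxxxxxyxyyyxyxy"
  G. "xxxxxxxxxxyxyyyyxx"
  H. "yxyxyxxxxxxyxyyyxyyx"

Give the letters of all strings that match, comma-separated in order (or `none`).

C, D, E, F, G, H

A → no match
B → no match
C → match
D → match
E → match
F → match
G → match
H → match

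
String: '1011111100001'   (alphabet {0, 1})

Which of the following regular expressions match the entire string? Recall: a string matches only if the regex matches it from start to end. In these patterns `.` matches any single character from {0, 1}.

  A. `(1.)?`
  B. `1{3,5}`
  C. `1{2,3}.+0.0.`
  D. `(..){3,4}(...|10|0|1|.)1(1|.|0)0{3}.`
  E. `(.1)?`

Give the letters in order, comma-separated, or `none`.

A → no match
B → no match
C → no match
D → match
E → no match

D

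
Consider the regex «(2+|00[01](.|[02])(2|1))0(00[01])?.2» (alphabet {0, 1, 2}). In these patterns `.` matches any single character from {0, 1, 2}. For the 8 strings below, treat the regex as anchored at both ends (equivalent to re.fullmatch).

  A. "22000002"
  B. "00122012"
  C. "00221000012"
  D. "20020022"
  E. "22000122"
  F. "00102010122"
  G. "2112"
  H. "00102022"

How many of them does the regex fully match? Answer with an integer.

4

A. "22000002" → match
B. "00122012" → match
C. "00221000012" → no match
D. "20020022" → no match
E. "22000122" → match
F. "00102010122" → no match
G. "2112" → no match
H. "00102022" → match
Total matched: 4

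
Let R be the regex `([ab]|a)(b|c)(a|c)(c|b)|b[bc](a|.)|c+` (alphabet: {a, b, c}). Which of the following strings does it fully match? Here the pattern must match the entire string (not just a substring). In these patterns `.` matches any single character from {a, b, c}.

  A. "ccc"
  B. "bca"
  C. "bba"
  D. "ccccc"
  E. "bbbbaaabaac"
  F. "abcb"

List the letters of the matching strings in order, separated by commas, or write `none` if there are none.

A → match
B → match
C → match
D → match
E → no match
F → match

A, B, C, D, F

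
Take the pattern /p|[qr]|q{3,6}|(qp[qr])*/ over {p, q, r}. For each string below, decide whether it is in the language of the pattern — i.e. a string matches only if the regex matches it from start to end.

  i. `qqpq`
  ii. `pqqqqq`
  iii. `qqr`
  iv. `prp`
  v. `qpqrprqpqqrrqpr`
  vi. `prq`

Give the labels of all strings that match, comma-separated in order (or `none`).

none

i → no match
ii → no match
iii → no match
iv → no match
v → no match
vi → no match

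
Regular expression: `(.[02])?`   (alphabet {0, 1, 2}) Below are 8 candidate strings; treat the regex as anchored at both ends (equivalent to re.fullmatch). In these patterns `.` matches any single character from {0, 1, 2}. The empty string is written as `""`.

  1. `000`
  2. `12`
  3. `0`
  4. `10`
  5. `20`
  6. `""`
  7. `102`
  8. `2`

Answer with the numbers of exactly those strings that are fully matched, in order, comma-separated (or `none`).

2, 4, 5, 6

1 → no match
2 → match
3 → no match
4 → match
5 → match
6 → match
7 → no match
8 → no match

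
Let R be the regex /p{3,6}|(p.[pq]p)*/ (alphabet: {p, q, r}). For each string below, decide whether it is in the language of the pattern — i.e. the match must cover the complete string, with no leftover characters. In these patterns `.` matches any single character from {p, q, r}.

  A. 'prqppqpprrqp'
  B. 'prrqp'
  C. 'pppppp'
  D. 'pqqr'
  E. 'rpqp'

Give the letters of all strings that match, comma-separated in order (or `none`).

A → no match
B → no match
C → match
D → no match
E → no match

C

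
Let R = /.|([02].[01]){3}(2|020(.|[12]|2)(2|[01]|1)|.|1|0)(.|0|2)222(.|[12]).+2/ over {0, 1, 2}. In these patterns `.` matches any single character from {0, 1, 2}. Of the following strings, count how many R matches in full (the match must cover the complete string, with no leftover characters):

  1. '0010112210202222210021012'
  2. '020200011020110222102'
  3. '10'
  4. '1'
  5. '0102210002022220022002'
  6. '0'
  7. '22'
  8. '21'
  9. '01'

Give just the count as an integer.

4

1 → no match
2 → match
3 → no match
4 → match
5 → match
6 → match
7 → no match
8 → no match
9 → no match
Total matched: 4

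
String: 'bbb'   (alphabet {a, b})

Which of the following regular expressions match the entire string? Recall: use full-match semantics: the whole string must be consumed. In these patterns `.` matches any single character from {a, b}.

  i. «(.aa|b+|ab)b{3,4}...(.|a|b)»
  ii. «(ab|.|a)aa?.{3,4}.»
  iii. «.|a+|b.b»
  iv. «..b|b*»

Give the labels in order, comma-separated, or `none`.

i → no match
ii → no match
iii → match
iv → match

iii, iv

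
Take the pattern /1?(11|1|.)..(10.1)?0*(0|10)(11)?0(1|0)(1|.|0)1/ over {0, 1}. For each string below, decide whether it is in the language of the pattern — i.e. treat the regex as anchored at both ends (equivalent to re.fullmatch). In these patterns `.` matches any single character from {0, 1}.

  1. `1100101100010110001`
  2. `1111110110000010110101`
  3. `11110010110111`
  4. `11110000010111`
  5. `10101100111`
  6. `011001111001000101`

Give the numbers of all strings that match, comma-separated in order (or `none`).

1, 2, 3

1 → match
2 → match
3 → match
4 → no match
5 → no match
6 → no match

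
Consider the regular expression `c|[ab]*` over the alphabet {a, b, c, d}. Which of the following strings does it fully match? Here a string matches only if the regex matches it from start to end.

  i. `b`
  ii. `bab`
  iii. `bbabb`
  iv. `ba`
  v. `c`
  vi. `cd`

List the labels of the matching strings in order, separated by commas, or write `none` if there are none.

i, ii, iii, iv, v

i → match
ii → match
iii → match
iv → match
v → match
vi → no match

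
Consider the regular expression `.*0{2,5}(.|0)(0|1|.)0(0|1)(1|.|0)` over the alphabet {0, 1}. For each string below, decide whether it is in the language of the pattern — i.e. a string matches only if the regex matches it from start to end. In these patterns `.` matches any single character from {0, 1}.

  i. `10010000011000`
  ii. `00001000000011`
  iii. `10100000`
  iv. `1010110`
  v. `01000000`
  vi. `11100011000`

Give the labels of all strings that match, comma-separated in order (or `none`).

i → match
ii → match
iii → no match
iv → no match
v → no match
vi → match

i, ii, vi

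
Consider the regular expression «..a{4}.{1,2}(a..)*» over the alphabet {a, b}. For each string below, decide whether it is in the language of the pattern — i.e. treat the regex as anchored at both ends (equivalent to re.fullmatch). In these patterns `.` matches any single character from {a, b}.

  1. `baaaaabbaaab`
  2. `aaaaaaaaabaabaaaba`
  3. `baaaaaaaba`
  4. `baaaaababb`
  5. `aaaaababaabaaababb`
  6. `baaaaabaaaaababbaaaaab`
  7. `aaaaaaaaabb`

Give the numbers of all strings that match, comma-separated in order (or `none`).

3, 4, 6, 7

1 → no match
2 → no match
3 → match
4 → match
5 → no match
6 → match
7 → match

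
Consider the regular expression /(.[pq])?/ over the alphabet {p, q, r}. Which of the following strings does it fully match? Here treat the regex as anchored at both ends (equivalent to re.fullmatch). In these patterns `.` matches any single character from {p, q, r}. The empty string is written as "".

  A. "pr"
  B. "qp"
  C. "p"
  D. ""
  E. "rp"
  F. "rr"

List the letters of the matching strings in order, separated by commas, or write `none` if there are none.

A. "pr" → no match
B. "qp" → match
C. "p" → no match
D. "" → match
E. "rp" → match
F. "rr" → no match

B, D, E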